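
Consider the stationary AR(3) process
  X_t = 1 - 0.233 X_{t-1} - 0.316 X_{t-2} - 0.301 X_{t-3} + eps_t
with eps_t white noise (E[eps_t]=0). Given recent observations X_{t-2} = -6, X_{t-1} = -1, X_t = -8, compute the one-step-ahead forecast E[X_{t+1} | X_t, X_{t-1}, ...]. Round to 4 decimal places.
E[X_{t+1} \mid \mathcal F_t] = 4.9860

For an AR(p) model X_t = c + sum_i phi_i X_{t-i} + eps_t, the
one-step-ahead conditional mean is
  E[X_{t+1} | X_t, ...] = c + sum_i phi_i X_{t+1-i}.
Substitute known values:
  E[X_{t+1} | ...] = 1 + (-0.233) * (-8) + (-0.316) * (-1) + (-0.301) * (-6)
                   = 4.9860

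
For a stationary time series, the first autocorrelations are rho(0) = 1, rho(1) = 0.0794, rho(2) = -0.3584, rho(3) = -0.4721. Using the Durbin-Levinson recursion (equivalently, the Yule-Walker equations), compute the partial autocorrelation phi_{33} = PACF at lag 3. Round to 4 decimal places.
\phi_{33} = -0.4699

The PACF at lag k is phi_{kk}, the last component of the solution
to the Yule-Walker system G_k phi = r_k where
  (G_k)_{ij} = rho(|i - j|), (r_k)_i = rho(i), i,j = 1..k.
Equivalently, Durbin-Levinson gives phi_{kk} iteratively:
  phi_{11} = rho(1)
  phi_{kk} = [rho(k) - sum_{j=1..k-1} phi_{k-1,j} rho(k-j)]
            / [1 - sum_{j=1..k-1} phi_{k-1,j} rho(j)],
  phi_{k,j} = phi_{k-1,j} - phi_{kk} phi_{k-1,k-j},  j = 1..k-1.
Step k = 1:
  phi_11 = rho(1) = 0.0794.
Step k = 2:
  phi_22 = [rho(2) - phi_11 rho(1)] / [1 - phi_11 rho(1)] = [-0.3584 - (0.0794)(0.0794)] / [1 - (0.0794)(0.0794)]
         = -0.36470436 / 0.99369564 = -0.367018.
  Update: phi_21 = phi_11 - phi_22 phi_11 = 0.0794 - (-0.367018)(0.0794) = 0.108541.
Step k = 3:
  phi_33 = [rho(3) - phi_21 rho(2) - phi_22 rho(1)] / [1 - phi_21 rho(1) - phi_22 rho(2)]
    numerator   = -0.4721 - (0.108541)(-0.3584) - (-0.367018)(0.0794) = -0.40405758
    denominator = 1 - (0.108541)(0.0794) - (-0.367018)(-0.3584) = 0.85984251
  phi_33 = -0.40405758 / 0.85984251 = -0.4699.
Therefore phi_{33} = -0.4699.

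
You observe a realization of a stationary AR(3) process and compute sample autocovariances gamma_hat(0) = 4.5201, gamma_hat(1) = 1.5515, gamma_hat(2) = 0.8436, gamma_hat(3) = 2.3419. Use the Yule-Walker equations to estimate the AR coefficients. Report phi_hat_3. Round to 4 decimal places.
\hat\phi_{3} = 0.4930

The Yule-Walker equations for an AR(p) process read, in matrix form,
  Gamma_p phi = r_p,   with   (Gamma_p)_{ij} = gamma(|i - j|),
                       (r_p)_i = gamma(i),   i,j = 1..p.
Substitute the sample gammas (Toeplitz matrix and right-hand side of size 3):
  Gamma_p = [[4.5201, 1.5515, 0.8436], [1.5515, 4.5201, 1.5515], [0.8436, 1.5515, 4.5201]]
  r_p     = [1.5515, 0.8436, 2.3419]
Written out (R1..R3):
  (R1) 4.5201 phi_1 + 1.5515 phi_2 + 0.8436 phi_3 = 1.5515
  (R2) 1.5515 phi_1 + 4.5201 phi_2 + 1.5515 phi_3 = 0.8436
  (R3) 0.8436 phi_1 + 1.5515 phi_2 + 4.5201 phi_3 = 2.3419
Gaussian elimination:
  R2 <- R2 - (1.5515/4.5201) R1 = R2 - (0.343245) R1:  3.987556 phi_2 + 1.261939 phi_3 = 0.311056
  R3 <- R3 - (0.8436/4.5201) R1 = R3 - (0.186633) R1:  1.261939 phi_2 + 4.362656 phi_3 = 2.052339
  R3 <- R3 - (1.261939/3.987556) R2 = R3 - (0.316469) R2:  3.963292 phi_3 = 1.953899
Back-substitution:
  phi_hat_3 = 1.953899 / 3.963292 = 0.492999
  phi_hat_2 = (0.311056 - (1.261939)(0.492999)) / 3.987556 = -0.078012
  phi_hat_1 = (1.5515 - (1.5515)(-0.078012) - (0.8436)(0.492999)) / 4.5201 = 0.278012
So phi_hat = [0.2780, -0.0780, 0.4930].
Therefore phi_hat_3 = 0.4930.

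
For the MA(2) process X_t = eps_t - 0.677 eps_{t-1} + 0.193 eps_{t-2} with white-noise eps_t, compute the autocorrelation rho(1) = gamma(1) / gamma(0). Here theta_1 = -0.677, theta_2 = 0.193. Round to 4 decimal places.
\rho(1) = -0.5400

For an MA(q) process with theta_0 = 1, the autocovariance is
  gamma(k) = sigma^2 * sum_{i=0..q-k} theta_i * theta_{i+k},
and rho(k) = gamma(k) / gamma(0). Sigma^2 cancels.
  numerator   = (1)*(-0.677) + (-0.677)*(0.193) = -0.807661.
  denominator = (1)^2 + (-0.677)^2 + (0.193)^2 = 1.495578.
  rho(1) = -0.807661 / 1.495578 = -0.5400.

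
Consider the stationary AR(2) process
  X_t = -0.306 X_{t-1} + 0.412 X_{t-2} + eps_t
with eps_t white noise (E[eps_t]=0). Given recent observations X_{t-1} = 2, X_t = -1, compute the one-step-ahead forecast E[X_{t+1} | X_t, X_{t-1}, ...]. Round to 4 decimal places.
E[X_{t+1} \mid \mathcal F_t] = 1.1300

For an AR(p) model X_t = c + sum_i phi_i X_{t-i} + eps_t, the
one-step-ahead conditional mean is
  E[X_{t+1} | X_t, ...] = c + sum_i phi_i X_{t+1-i}.
Substitute known values:
  E[X_{t+1} | ...] = (-0.306) * (-1) + (0.412) * (2)
                   = 1.1300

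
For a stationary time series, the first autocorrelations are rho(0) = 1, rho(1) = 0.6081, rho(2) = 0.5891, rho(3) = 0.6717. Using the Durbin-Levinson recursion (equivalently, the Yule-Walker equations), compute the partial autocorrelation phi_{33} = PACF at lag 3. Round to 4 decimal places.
\phi_{33} = 0.4089

The PACF at lag k is phi_{kk}, the last component of the solution
to the Yule-Walker system G_k phi = r_k where
  (G_k)_{ij} = rho(|i - j|), (r_k)_i = rho(i), i,j = 1..k.
Equivalently, Durbin-Levinson gives phi_{kk} iteratively:
  phi_{11} = rho(1)
  phi_{kk} = [rho(k) - sum_{j=1..k-1} phi_{k-1,j} rho(k-j)]
            / [1 - sum_{j=1..k-1} phi_{k-1,j} rho(j)],
  phi_{k,j} = phi_{k-1,j} - phi_{kk} phi_{k-1,k-j},  j = 1..k-1.
Step k = 1:
  phi_11 = rho(1) = 0.6081.
Step k = 2:
  phi_22 = [rho(2) - phi_11 rho(1)] / [1 - phi_11 rho(1)] = [0.5891 - (0.6081)(0.6081)] / [1 - (0.6081)(0.6081)]
         = 0.21931439 / 0.63021439 = 0.348.
  Update: phi_21 = phi_11 - phi_22 phi_11 = 0.6081 - (0.348)(0.6081) = 0.396481.
Step k = 3:
  phi_33 = [rho(3) - phi_21 rho(2) - phi_22 rho(1)] / [1 - phi_21 rho(1) - phi_22 rho(2)]
    numerator   = 0.6717 - (0.396481)(0.5891) - (0.348)(0.6081) = 0.22651421
    denominator = 1 - (0.396481)(0.6081) - (0.348)(0.5891) = 0.55389306
  phi_33 = 0.22651421 / 0.55389306 = 0.4089.
Therefore phi_{33} = 0.4089.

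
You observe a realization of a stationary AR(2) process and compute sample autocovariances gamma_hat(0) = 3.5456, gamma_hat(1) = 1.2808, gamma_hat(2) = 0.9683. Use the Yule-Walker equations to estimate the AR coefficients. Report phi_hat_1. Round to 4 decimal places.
\hat\phi_{1} = 0.3020

The Yule-Walker equations for an AR(p) process read, in matrix form,
  Gamma_p phi = r_p,   with   (Gamma_p)_{ij} = gamma(|i - j|),
                       (r_p)_i = gamma(i),   i,j = 1..p.
Substitute the sample gammas (Toeplitz matrix and right-hand side of size 2):
  Gamma_p = [[3.5456, 1.2808], [1.2808, 3.5456]]
  r_p     = [1.2808, 0.9683]
Written out:
  3.5456 phi_1 + 1.2808 phi_2 = 1.2808
  1.2808 phi_1 + 3.5456 phi_2 = 0.9683
Solve by Cramer's rule:
  det = gamma(0)^2 - gamma(1)^2 = (3.5456)^2 - (1.2808)^2 = 12.57127936 - 1.64044864 = 10.93083072
  phi_hat_1 = [gamma(1) gamma(0) - gamma(1) gamma(2)] / det = [(1.2808)(3.5456) - (1.2808)(0.9683)] / 10.93083072 = 3.30100584 / 10.93083072 = 0.302
  phi_hat_2 = [gamma(0) gamma(2) - gamma(1)^2] / det = [(3.5456)(0.9683) - (1.2808)^2] / 10.93083072 = 1.79275584 / 10.93083072 = 0.164
So phi_hat = [0.3020, 0.1640].
Therefore phi_hat_1 = 0.3020.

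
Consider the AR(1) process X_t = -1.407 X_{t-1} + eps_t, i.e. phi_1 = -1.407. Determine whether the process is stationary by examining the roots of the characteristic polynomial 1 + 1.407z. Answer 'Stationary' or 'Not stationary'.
\text{Not stationary}

The AR(p) characteristic polynomial is P(z) = 1 + 1.407z.
Stationarity requires all roots to lie outside the unit circle, i.e. |z| > 1 for every root.
This is linear in z: 1 + (1.407) z = 0  =>  z = -1/(1.407) = -0.710732,  |z| = 0.710732.
Moduli of all roots: 0.7107.
All moduli strictly greater than 1? No.
Verdict: Not stationary.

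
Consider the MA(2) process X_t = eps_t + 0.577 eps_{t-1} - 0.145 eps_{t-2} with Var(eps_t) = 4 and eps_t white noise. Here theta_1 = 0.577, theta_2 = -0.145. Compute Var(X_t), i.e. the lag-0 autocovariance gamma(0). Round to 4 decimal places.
\gamma(0) = 5.4158

For an MA(q) process X_t = eps_t + sum_i theta_i eps_{t-i} with
Var(eps_t) = sigma^2, the variance is
  gamma(0) = sigma^2 * (1 + sum_i theta_i^2).
  sum_i theta_i^2 = (0.577)^2 + (-0.145)^2 = 0.332929 + 0.021025 = 0.353954.
  gamma(0) = 4 * (1 + 0.353954) = 4 * 1.353954 = 5.415816, which rounds to 5.4158.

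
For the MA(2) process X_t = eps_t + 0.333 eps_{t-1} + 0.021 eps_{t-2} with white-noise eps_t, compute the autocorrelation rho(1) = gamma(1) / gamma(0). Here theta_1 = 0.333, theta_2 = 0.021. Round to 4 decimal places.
\rho(1) = 0.3059

For an MA(q) process with theta_0 = 1, the autocovariance is
  gamma(k) = sigma^2 * sum_{i=0..q-k} theta_i * theta_{i+k},
and rho(k) = gamma(k) / gamma(0). Sigma^2 cancels.
  numerator   = (1)*(0.333) + (0.333)*(0.021) = 0.339993.
  denominator = (1)^2 + (0.333)^2 + (0.021)^2 = 1.11133.
  rho(1) = 0.339993 / 1.11133 = 0.3059.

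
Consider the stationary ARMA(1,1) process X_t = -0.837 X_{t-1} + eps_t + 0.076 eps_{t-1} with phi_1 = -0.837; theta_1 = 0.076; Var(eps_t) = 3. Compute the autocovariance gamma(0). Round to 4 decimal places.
\gamma(0) = 8.8022

Multiply the model equation by X_{t-k} and take expectations. With theta_0 = psi_0 = 1 and psi_j the MA(infinity) weights, this gives
  gamma(k) - sum_i phi_i gamma(k-i) = c_k,
  c_k = sigma^2 * sum_{j=k..q} theta_j psi_{j-k}   (c_k = 0 for k > q),
using gamma(-m) = gamma(m).
psi-weights needed (psi_j = theta_j + sum_i phi_i psi_{j-i}):
  psi_1 = theta_1 + phi_1 = 0.076 + (-0.837) = -0.761
Right-hand sides:
  c_0 = sigma^2 (1 + theta_1 psi_1) = 3 * (1 + (0.076)(-0.761)) = 3 * 0.942164 = 2.826492
  c_1 = sigma^2 theta_1 = 3 * (0.076) = 0.228
  c_2 = 0
Equations for k = 0 and k = 1 (AR order 1):
  gamma(0) = phi_1 gamma(1) + c_0
  gamma(1) = phi_1 gamma(0) + c_1
Substituting the second into the first: gamma(0) (1 - phi_1^2) = c_0 + phi_1 c_1, so
  gamma(0) = (c_0 + phi_1 c_1) / (1 - phi_1^2) = (2.826492 + (-0.837)(0.228)) / (1 - (-0.837)^2) = 2.635656 / 0.299431 = 8.802215.
Therefore gamma(0) = 8.8022 (to 4 decimal places).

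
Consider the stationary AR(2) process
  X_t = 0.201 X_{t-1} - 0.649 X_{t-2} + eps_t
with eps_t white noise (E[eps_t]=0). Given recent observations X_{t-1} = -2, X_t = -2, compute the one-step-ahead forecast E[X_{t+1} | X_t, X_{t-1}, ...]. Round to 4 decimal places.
E[X_{t+1} \mid \mathcal F_t] = 0.8960

For an AR(p) model X_t = c + sum_i phi_i X_{t-i} + eps_t, the
one-step-ahead conditional mean is
  E[X_{t+1} | X_t, ...] = c + sum_i phi_i X_{t+1-i}.
Substitute known values:
  E[X_{t+1} | ...] = (0.201) * (-2) + (-0.649) * (-2)
                   = 0.8960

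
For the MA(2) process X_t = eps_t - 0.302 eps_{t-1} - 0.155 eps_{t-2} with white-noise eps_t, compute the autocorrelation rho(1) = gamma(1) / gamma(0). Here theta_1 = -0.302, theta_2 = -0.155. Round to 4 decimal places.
\rho(1) = -0.2288

For an MA(q) process with theta_0 = 1, the autocovariance is
  gamma(k) = sigma^2 * sum_{i=0..q-k} theta_i * theta_{i+k},
and rho(k) = gamma(k) / gamma(0). Sigma^2 cancels.
  numerator   = (1)*(-0.302) + (-0.302)*(-0.155) = -0.25519.
  denominator = (1)^2 + (-0.302)^2 + (-0.155)^2 = 1.115229.
  rho(1) = -0.25519 / 1.115229 = -0.2288.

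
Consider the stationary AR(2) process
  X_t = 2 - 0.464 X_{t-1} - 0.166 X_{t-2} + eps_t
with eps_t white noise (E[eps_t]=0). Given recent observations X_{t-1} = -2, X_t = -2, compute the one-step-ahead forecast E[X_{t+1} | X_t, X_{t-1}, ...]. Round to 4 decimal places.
E[X_{t+1} \mid \mathcal F_t] = 3.2600

For an AR(p) model X_t = c + sum_i phi_i X_{t-i} + eps_t, the
one-step-ahead conditional mean is
  E[X_{t+1} | X_t, ...] = c + sum_i phi_i X_{t+1-i}.
Substitute known values:
  E[X_{t+1} | ...] = 2 + (-0.464) * (-2) + (-0.166) * (-2)
                   = 3.2600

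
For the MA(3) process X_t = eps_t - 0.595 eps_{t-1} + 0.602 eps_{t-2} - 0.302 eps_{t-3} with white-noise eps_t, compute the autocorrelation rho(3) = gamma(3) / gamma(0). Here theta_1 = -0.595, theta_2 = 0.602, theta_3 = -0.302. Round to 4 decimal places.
\rho(3) = -0.1671

For an MA(q) process with theta_0 = 1, the autocovariance is
  gamma(k) = sigma^2 * sum_{i=0..q-k} theta_i * theta_{i+k},
and rho(k) = gamma(k) / gamma(0). Sigma^2 cancels.
  numerator   = (1)*(-0.302) = -0.302.
  denominator = (1)^2 + (-0.595)^2 + (0.602)^2 + (-0.302)^2 = 1.807633.
  rho(3) = -0.302 / 1.807633 = -0.1671.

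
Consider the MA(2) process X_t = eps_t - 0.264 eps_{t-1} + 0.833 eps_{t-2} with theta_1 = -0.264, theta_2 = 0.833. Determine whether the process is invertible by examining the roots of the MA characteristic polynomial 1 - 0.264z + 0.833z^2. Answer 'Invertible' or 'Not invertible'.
\text{Invertible}

The MA(q) characteristic polynomial is P(z) = 1 - 0.264z + 0.833z^2.
Invertibility requires all roots to lie outside the unit circle, i.e. |z| > 1 for every root.
Set 1 + (-0.264) z + (0.833) z^2 = 0, i.e. a z^2 + b z + c = 0 with a = 0.833, b = -0.264, c = 1.
Discriminant D = b^2 - 4ac = (-0.264)^2 - 4*(0.833)*1 = 0.069696 - (3.332) = -3.262304.
D < 0, so the roots are the complex-conjugate pair z = (-b +/- i sqrt(-D)) / (2a) = 0.1585 +/- 1.0841i.
For a conjugate pair |z|^2 = z * conj(z) = (product of roots) = c/a = 1/(0.833) = 1.20048, so |z| = sqrt(1.20048) = 1.0957 for both roots.
Moduli of all roots: 1.0957, 1.0957.
All moduli strictly greater than 1? Yes.
Verdict: Invertible.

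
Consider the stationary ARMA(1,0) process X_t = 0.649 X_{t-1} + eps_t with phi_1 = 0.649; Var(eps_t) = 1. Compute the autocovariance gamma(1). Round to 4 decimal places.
\gamma(1) = 1.1213

Multiply the model equation by X_{t-k} and take expectations. With theta_0 = psi_0 = 1 and psi_j the MA(infinity) weights, this gives
  gamma(k) - sum_i phi_i gamma(k-i) = c_k,
  c_k = sigma^2 * sum_{j=k..q} theta_j psi_{j-k}   (c_k = 0 for k > q),
using gamma(-m) = gamma(m).
Pure AR (q = 0): c_0 = sigma^2 = 1, c_k = 0 for k >= 1.
Equations for k = 0 and k = 1 (AR order 1):
  gamma(0) = phi_1 gamma(1) + c_0
  gamma(1) = phi_1 gamma(0) + c_1
Substituting the second into the first: gamma(0) (1 - phi_1^2) = c_0 + phi_1 c_1, so
  gamma(0) = c_0 / (1 - phi_1^2) = 1 / (1 - (0.649)^2) = 1 / 0.578799 = 1.727715.
  gamma(1) = phi_1 gamma(0) = (0.649)(1.727715) = 1.121287.
Therefore gamma(1) = 1.1213 (to 4 decimal places).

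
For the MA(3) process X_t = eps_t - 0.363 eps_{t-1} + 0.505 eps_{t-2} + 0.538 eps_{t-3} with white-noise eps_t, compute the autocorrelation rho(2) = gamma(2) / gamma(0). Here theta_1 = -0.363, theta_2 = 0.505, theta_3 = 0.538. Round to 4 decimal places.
\rho(2) = 0.1848

For an MA(q) process with theta_0 = 1, the autocovariance is
  gamma(k) = sigma^2 * sum_{i=0..q-k} theta_i * theta_{i+k},
and rho(k) = gamma(k) / gamma(0). Sigma^2 cancels.
  numerator   = (1)*(0.505) + (-0.363)*(0.538) = 0.309706.
  denominator = (1)^2 + (-0.363)^2 + (0.505)^2 + (0.538)^2 = 1.676238.
  rho(2) = 0.309706 / 1.676238 = 0.1848.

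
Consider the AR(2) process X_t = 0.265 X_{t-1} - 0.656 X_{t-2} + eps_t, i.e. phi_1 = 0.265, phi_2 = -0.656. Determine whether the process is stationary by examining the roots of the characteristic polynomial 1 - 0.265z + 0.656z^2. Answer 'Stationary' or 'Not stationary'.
\text{Stationary}

The AR(p) characteristic polynomial is P(z) = 1 - 0.265z + 0.656z^2.
Stationarity requires all roots to lie outside the unit circle, i.e. |z| > 1 for every root.
Set 1 + (-0.265) z + (0.656) z^2 = 0, i.e. a z^2 + b z + c = 0 with a = 0.656, b = -0.265, c = 1.
Discriminant D = b^2 - 4ac = (-0.265)^2 - 4*(0.656)*1 = 0.070225 - (2.624) = -2.553775.
D < 0, so the roots are the complex-conjugate pair z = (-b +/- i sqrt(-D)) / (2a) = 0.202 +/- 1.218i.
For a conjugate pair |z|^2 = z * conj(z) = (product of roots) = c/a = 1/(0.656) = 1.52439, so |z| = sqrt(1.52439) = 1.2347 for both roots.
Moduli of all roots: 1.2347, 1.2347.
All moduli strictly greater than 1? Yes.
Verdict: Stationary.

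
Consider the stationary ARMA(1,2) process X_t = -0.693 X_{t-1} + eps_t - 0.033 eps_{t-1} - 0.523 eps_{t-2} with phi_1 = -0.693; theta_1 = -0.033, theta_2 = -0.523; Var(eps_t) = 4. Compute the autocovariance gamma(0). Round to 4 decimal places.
\gamma(0) = 6.1113

Multiply the model equation by X_{t-k} and take expectations. With theta_0 = psi_0 = 1 and psi_j the MA(infinity) weights, this gives
  gamma(k) - sum_i phi_i gamma(k-i) = c_k,
  c_k = sigma^2 * sum_{j=k..q} theta_j psi_{j-k}   (c_k = 0 for k > q),
using gamma(-m) = gamma(m).
psi-weights needed (psi_j = theta_j + sum_i phi_i psi_{j-i}):
  psi_1 = theta_1 + phi_1 = -0.033 + (-0.693) = -0.726
  psi_2 = theta_2 + phi_1 psi_1 = -0.523 + (-0.693)(-0.726) = -0.019882
Right-hand sides:
  c_0 = sigma^2 (1 + theta_1 psi_1 + theta_2 psi_2) = 4 * (1 + (-0.033)(-0.726) + (-0.523)(-0.019882)) = 4 * 1.034356 = 4.137425
  c_1 = sigma^2 (theta_1 + theta_2 psi_1) = 4 * (-0.033 + (-0.523)(-0.726)) = 1.386792
  c_2 = sigma^2 theta_2 = 4 * (-0.523) = -2.092
Equations for k = 0 and k = 1 (AR order 1):
  gamma(0) = phi_1 gamma(1) + c_0
  gamma(1) = phi_1 gamma(0) + c_1
Substituting the second into the first: gamma(0) (1 - phi_1^2) = c_0 + phi_1 c_1, so
  gamma(0) = (c_0 + phi_1 c_1) / (1 - phi_1^2) = (4.137425 + (-0.693)(1.386792)) / (1 - (-0.693)^2) = 3.176378 / 0.519751 = 6.111346.
Therefore gamma(0) = 6.1113 (to 4 decimal places).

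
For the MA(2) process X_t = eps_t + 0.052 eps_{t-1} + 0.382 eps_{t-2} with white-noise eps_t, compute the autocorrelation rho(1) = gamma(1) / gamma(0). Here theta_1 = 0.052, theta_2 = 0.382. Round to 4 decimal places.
\rho(1) = 0.0626

For an MA(q) process with theta_0 = 1, the autocovariance is
  gamma(k) = sigma^2 * sum_{i=0..q-k} theta_i * theta_{i+k},
and rho(k) = gamma(k) / gamma(0). Sigma^2 cancels.
  numerator   = (1)*(0.052) + (0.052)*(0.382) = 0.071864.
  denominator = (1)^2 + (0.052)^2 + (0.382)^2 = 1.148628.
  rho(1) = 0.071864 / 1.148628 = 0.0626.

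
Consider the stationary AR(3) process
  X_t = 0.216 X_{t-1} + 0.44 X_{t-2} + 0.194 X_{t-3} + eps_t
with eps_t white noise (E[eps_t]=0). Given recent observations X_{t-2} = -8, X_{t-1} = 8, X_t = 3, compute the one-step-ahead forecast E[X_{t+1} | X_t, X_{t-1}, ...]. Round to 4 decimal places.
E[X_{t+1} \mid \mathcal F_t] = 2.6160

For an AR(p) model X_t = c + sum_i phi_i X_{t-i} + eps_t, the
one-step-ahead conditional mean is
  E[X_{t+1} | X_t, ...] = c + sum_i phi_i X_{t+1-i}.
Substitute known values:
  E[X_{t+1} | ...] = (0.216) * (3) + (0.44) * (8) + (0.194) * (-8)
                   = 2.6160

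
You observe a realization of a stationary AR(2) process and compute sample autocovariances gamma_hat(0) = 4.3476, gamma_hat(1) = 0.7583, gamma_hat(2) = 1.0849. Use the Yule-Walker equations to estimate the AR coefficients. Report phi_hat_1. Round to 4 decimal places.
\hat\phi_{1} = 0.1350

The Yule-Walker equations for an AR(p) process read, in matrix form,
  Gamma_p phi = r_p,   with   (Gamma_p)_{ij} = gamma(|i - j|),
                       (r_p)_i = gamma(i),   i,j = 1..p.
Substitute the sample gammas (Toeplitz matrix and right-hand side of size 2):
  Gamma_p = [[4.3476, 0.7583], [0.7583, 4.3476]]
  r_p     = [0.7583, 1.0849]
Written out:
  4.3476 phi_1 + 0.7583 phi_2 = 0.7583
  0.7583 phi_1 + 4.3476 phi_2 = 1.0849
Solve by Cramer's rule:
  det = gamma(0)^2 - gamma(1)^2 = (4.3476)^2 - (0.7583)^2 = 18.90162576 - 0.57501889 = 18.32660687
  phi_hat_1 = [gamma(1) gamma(0) - gamma(1) gamma(2)] / det = [(0.7583)(4.3476) - (0.7583)(1.0849)] / 18.32660687 = 2.47410541 / 18.32660687 = 0.135
  phi_hat_2 = [gamma(0) gamma(2) - gamma(1)^2] / det = [(4.3476)(1.0849) - (0.7583)^2] / 18.32660687 = 4.14169235 / 18.32660687 = 0.226
So phi_hat = [0.1350, 0.2260].
Therefore phi_hat_1 = 0.1350.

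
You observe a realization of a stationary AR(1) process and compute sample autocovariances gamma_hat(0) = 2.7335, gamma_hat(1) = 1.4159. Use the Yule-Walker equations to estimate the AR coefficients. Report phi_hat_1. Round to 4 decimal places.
\hat\phi_{1} = 0.5180

The Yule-Walker equations for an AR(p) process read, in matrix form,
  Gamma_p phi = r_p,   with   (Gamma_p)_{ij} = gamma(|i - j|),
                       (r_p)_i = gamma(i),   i,j = 1..p.
Substitute the sample gammas (Toeplitz matrix and right-hand side of size 1):
  Gamma_p = [[2.7335]]
  r_p     = [1.4159]
With p = 1 this is the single equation gamma(0) phi_1 = gamma(1):
  phi_hat_1 = gamma(1) / gamma(0) = 1.4159 / 2.7335 = 0.5180.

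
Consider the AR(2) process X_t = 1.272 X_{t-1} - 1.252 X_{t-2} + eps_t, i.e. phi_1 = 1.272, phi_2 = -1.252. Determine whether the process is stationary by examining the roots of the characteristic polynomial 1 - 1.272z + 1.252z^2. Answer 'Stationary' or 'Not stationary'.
\text{Not stationary}

The AR(p) characteristic polynomial is P(z) = 1 - 1.272z + 1.252z^2.
Stationarity requires all roots to lie outside the unit circle, i.e. |z| > 1 for every root.
Set 1 + (-1.272) z + (1.252) z^2 = 0, i.e. a z^2 + b z + c = 0 with a = 1.252, b = -1.272, c = 1.
Discriminant D = b^2 - 4ac = (-1.272)^2 - 4*(1.252)*1 = 1.617984 - (5.008) = -3.390016.
D < 0, so the roots are the complex-conjugate pair z = (-b +/- i sqrt(-D)) / (2a) = 0.508 +/- 0.7353i.
For a conjugate pair |z|^2 = z * conj(z) = (product of roots) = c/a = 1/(1.252) = 0.798722, so |z| = sqrt(0.798722) = 0.8937 for both roots.
Moduli of all roots: 0.8937, 0.8937.
All moduli strictly greater than 1? No.
Verdict: Not stationary.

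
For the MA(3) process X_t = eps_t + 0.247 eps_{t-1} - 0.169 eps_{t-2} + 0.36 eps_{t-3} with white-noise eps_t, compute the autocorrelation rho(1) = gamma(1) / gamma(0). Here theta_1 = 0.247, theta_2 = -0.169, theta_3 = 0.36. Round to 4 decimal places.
\rho(1) = 0.1185

For an MA(q) process with theta_0 = 1, the autocovariance is
  gamma(k) = sigma^2 * sum_{i=0..q-k} theta_i * theta_{i+k},
and rho(k) = gamma(k) / gamma(0). Sigma^2 cancels.
  numerator   = (1)*(0.247) + (0.247)*(-0.169) + (-0.169)*(0.36) = 0.144417.
  denominator = (1)^2 + (0.247)^2 + (-0.169)^2 + (0.36)^2 = 1.21917.
  rho(1) = 0.144417 / 1.21917 = 0.1185.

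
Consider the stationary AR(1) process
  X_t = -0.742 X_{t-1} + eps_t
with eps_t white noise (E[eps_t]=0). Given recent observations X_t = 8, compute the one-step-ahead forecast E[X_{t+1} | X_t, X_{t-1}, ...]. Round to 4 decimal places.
E[X_{t+1} \mid \mathcal F_t] = -5.9360

For an AR(p) model X_t = c + sum_i phi_i X_{t-i} + eps_t, the
one-step-ahead conditional mean is
  E[X_{t+1} | X_t, ...] = c + sum_i phi_i X_{t+1-i}.
Substitute known values:
  E[X_{t+1} | ...] = (-0.742) * (8)
                   = -5.9360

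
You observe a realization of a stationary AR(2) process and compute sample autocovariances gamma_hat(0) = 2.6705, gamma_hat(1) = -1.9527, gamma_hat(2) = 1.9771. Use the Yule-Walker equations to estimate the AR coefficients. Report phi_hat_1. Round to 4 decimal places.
\hat\phi_{1} = -0.4080

The Yule-Walker equations for an AR(p) process read, in matrix form,
  Gamma_p phi = r_p,   with   (Gamma_p)_{ij} = gamma(|i - j|),
                       (r_p)_i = gamma(i),   i,j = 1..p.
Substitute the sample gammas (Toeplitz matrix and right-hand side of size 2):
  Gamma_p = [[2.6705, -1.9527], [-1.9527, 2.6705]]
  r_p     = [-1.9527, 1.9771]
Written out:
  2.6705 phi_1 - 1.9527 phi_2 = -1.9527
  -1.9527 phi_1 + 2.6705 phi_2 = 1.9771
Solve by Cramer's rule:
  det = gamma(0)^2 - gamma(1)^2 = (2.6705)^2 - (-1.9527)^2 = 7.13157025 - 3.81303729 = 3.31853296
  phi_hat_1 = [gamma(1) gamma(0) - gamma(1) gamma(2)] / det = [(-1.9527)(2.6705) - (-1.9527)(1.9771)] / 3.31853296 = -1.35400218 / 3.31853296 = -0.408
  phi_hat_2 = [gamma(0) gamma(2) - gamma(1)^2] / det = [(2.6705)(1.9771) - (-1.9527)^2] / 3.31853296 = 1.46680826 / 3.31853296 = 0.442
So phi_hat = [-0.4080, 0.4420].
Therefore phi_hat_1 = -0.4080.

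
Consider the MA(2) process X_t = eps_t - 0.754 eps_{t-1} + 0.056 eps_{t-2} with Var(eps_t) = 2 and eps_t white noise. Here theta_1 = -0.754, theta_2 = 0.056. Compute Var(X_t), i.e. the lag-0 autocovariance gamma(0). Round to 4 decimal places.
\gamma(0) = 3.1433

For an MA(q) process X_t = eps_t + sum_i theta_i eps_{t-i} with
Var(eps_t) = sigma^2, the variance is
  gamma(0) = sigma^2 * (1 + sum_i theta_i^2).
  sum_i theta_i^2 = (-0.754)^2 + (0.056)^2 = 0.568516 + 0.003136 = 0.571652.
  gamma(0) = 2 * (1 + 0.571652) = 2 * 1.571652 = 3.143304, which rounds to 3.1433.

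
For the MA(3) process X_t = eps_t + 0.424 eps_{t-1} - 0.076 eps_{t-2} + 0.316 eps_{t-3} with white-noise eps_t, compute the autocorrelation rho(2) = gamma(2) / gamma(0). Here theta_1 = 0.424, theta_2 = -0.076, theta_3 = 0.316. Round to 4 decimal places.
\rho(2) = 0.0451

For an MA(q) process with theta_0 = 1, the autocovariance is
  gamma(k) = sigma^2 * sum_{i=0..q-k} theta_i * theta_{i+k},
and rho(k) = gamma(k) / gamma(0). Sigma^2 cancels.
  numerator   = (1)*(-0.076) + (0.424)*(0.316) = 0.057984.
  denominator = (1)^2 + (0.424)^2 + (-0.076)^2 + (0.316)^2 = 1.285408.
  rho(2) = 0.057984 / 1.285408 = 0.0451.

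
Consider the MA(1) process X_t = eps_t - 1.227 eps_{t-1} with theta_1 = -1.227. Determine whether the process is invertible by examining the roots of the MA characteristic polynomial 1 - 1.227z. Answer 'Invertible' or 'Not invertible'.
\text{Not invertible}

The MA(q) characteristic polynomial is P(z) = 1 - 1.227z.
Invertibility requires all roots to lie outside the unit circle, i.e. |z| > 1 for every root.
This is linear in z: 1 + (-1.227) z = 0  =>  z = -1/(-1.227) = 0.814996,  |z| = 0.814996.
Moduli of all roots: 0.8150.
All moduli strictly greater than 1? No.
Verdict: Not invertible.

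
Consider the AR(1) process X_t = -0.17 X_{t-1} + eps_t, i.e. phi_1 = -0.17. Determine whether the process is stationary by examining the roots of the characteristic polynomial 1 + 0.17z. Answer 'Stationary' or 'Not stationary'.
\text{Stationary}

The AR(p) characteristic polynomial is P(z) = 1 + 0.17z.
Stationarity requires all roots to lie outside the unit circle, i.e. |z| > 1 for every root.
This is linear in z: 1 + (0.17) z = 0  =>  z = -1/(0.17) = -5.882353,  |z| = 5.882353.
Moduli of all roots: 5.8824.
All moduli strictly greater than 1? Yes.
Verdict: Stationary.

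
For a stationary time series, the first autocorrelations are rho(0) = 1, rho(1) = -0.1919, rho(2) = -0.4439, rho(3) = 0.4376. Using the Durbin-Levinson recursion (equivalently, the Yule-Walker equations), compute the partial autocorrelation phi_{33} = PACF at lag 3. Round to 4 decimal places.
\phi_{33} = 0.2961

The PACF at lag k is phi_{kk}, the last component of the solution
to the Yule-Walker system G_k phi = r_k where
  (G_k)_{ij} = rho(|i - j|), (r_k)_i = rho(i), i,j = 1..k.
Equivalently, Durbin-Levinson gives phi_{kk} iteratively:
  phi_{11} = rho(1)
  phi_{kk} = [rho(k) - sum_{j=1..k-1} phi_{k-1,j} rho(k-j)]
            / [1 - sum_{j=1..k-1} phi_{k-1,j} rho(j)],
  phi_{k,j} = phi_{k-1,j} - phi_{kk} phi_{k-1,k-j},  j = 1..k-1.
Step k = 1:
  phi_11 = rho(1) = -0.1919.
Step k = 2:
  phi_22 = [rho(2) - phi_11 rho(1)] / [1 - phi_11 rho(1)] = [-0.4439 - (-0.1919)(-0.1919)] / [1 - (-0.1919)(-0.1919)]
         = -0.48072561 / 0.96317439 = -0.499105.
  Update: phi_21 = phi_11 - phi_22 phi_11 = -0.1919 - (-0.499105)(-0.1919) = -0.287678.
Step k = 3:
  phi_33 = [rho(3) - phi_21 rho(2) - phi_22 rho(1)] / [1 - phi_21 rho(1) - phi_22 rho(2)]
    numerator   = 0.4376 - (-0.287678)(-0.4439) - (-0.499105)(-0.1919) = 0.21412124
    denominator = 1 - (-0.287678)(-0.1919) - (-0.499105)(-0.4439) = 0.72324161
  phi_33 = 0.21412124 / 0.72324161 = 0.2961.
Therefore phi_{33} = 0.2961.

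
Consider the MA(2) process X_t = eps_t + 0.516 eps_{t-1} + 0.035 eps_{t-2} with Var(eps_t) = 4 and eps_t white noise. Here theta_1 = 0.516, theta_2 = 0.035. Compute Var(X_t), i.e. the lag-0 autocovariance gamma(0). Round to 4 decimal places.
\gamma(0) = 5.0699

For an MA(q) process X_t = eps_t + sum_i theta_i eps_{t-i} with
Var(eps_t) = sigma^2, the variance is
  gamma(0) = sigma^2 * (1 + sum_i theta_i^2).
  sum_i theta_i^2 = (0.516)^2 + (0.035)^2 = 0.266256 + 0.001225 = 0.267481.
  gamma(0) = 4 * (1 + 0.267481) = 4 * 1.267481 = 5.069924, which rounds to 5.0699.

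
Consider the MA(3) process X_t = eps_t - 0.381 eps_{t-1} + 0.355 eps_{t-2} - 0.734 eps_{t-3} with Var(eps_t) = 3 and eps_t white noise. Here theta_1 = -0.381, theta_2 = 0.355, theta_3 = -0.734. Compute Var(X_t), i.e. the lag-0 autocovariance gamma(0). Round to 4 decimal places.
\gamma(0) = 5.4298

For an MA(q) process X_t = eps_t + sum_i theta_i eps_{t-i} with
Var(eps_t) = sigma^2, the variance is
  gamma(0) = sigma^2 * (1 + sum_i theta_i^2).
  sum_i theta_i^2 = (-0.381)^2 + (0.355)^2 + (-0.734)^2 = 0.145161 + 0.126025 + 0.538756 = 0.809942.
  gamma(0) = 3 * (1 + 0.809942) = 3 * 1.809942 = 5.429826, which rounds to 5.4298.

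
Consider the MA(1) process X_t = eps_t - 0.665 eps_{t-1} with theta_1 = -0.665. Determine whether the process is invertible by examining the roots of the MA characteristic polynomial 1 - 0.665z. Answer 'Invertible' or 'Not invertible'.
\text{Invertible}

The MA(q) characteristic polynomial is P(z) = 1 - 0.665z.
Invertibility requires all roots to lie outside the unit circle, i.e. |z| > 1 for every root.
This is linear in z: 1 + (-0.665) z = 0  =>  z = -1/(-0.665) = 1.503759,  |z| = 1.503759.
Moduli of all roots: 1.5038.
All moduli strictly greater than 1? Yes.
Verdict: Invertible.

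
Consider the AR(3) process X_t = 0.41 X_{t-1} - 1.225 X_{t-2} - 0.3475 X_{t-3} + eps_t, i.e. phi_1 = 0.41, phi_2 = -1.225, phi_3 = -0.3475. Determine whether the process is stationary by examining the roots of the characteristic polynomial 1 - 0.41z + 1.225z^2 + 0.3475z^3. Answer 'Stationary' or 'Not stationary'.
\text{Not stationary}

The AR(p) characteristic polynomial is P(z) = 1 - 0.41z + 1.225z^2 + 0.3475z^3.
Stationarity requires all roots to lie outside the unit circle, i.e. |z| > 1 for every root.
Degree 3: look for a simple real root z0 first, then factor out (1 - z/z0) and solve the remaining quadratic.
Testing z0 = -4: P(-4) = 1 + (-0.41)(-4) + (1.225)(-4)^2 + (0.3475)(-4)^3
  = 1 + (1.64) + (19.6) + (-22.24) = 0.  So z_0 = -4 is a root, |z_0| = 4.
Divide out the factor (1 + 0.25 z) = (1 - z/z0) (since 1/z0 = -0.25):
  P(z) = (1 + 0.25 z)(1 + (-0.66) z + (1.39) z^2)
  [check: z-coef -0.66 - (-0.25) = -0.41; z^2-coef 1.39 - (-0.25)(-0.66) = 1.225; z^3-coef -(-0.25)(1.39) = 0.3475.]
Remaining roots from the quadratic factor 1 + (-0.66) z + (1.39) z^2:
  Set 1 + (-0.66) z + (1.39) z^2 = 0, i.e. a z^2 + b z + c = 0 with a = 1.39, b = -0.66, c = 1.
  Discriminant D = b^2 - 4ac = (-0.66)^2 - 4*(1.39)*1 = 0.4356 - (5.56) = -5.1244.
  D < 0, so the roots are the complex-conjugate pair z = (-b +/- i sqrt(-D)) / (2a) = 0.2374 +/- 0.8143i.
  For a conjugate pair |z|^2 = z * conj(z) = (product of roots) = c/a = 1/(1.39) = 0.719424, so |z| = sqrt(0.719424) = 0.8482 for both roots.
Moduli of all roots: 4.0000, 0.8482, 0.8482.
All moduli strictly greater than 1? No.
Verdict: Not stationary.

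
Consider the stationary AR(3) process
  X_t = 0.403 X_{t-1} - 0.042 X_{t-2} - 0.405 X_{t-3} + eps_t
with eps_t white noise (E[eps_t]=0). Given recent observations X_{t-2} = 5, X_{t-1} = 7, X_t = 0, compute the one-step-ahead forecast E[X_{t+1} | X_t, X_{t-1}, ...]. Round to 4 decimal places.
E[X_{t+1} \mid \mathcal F_t] = -2.3190

For an AR(p) model X_t = c + sum_i phi_i X_{t-i} + eps_t, the
one-step-ahead conditional mean is
  E[X_{t+1} | X_t, ...] = c + sum_i phi_i X_{t+1-i}.
Substitute known values:
  E[X_{t+1} | ...] = (0.403) * (0) + (-0.042) * (7) + (-0.405) * (5)
                   = -2.3190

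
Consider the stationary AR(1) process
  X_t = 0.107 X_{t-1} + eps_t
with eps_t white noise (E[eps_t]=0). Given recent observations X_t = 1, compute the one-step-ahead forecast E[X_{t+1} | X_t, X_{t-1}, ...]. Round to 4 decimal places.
E[X_{t+1} \mid \mathcal F_t] = 0.1070

For an AR(p) model X_t = c + sum_i phi_i X_{t-i} + eps_t, the
one-step-ahead conditional mean is
  E[X_{t+1} | X_t, ...] = c + sum_i phi_i X_{t+1-i}.
Substitute known values:
  E[X_{t+1} | ...] = (0.107) * (1)
                   = 0.1070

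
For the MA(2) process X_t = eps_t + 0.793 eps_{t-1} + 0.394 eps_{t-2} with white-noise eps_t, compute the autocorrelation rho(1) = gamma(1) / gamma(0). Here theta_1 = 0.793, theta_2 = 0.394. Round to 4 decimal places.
\rho(1) = 0.6196

For an MA(q) process with theta_0 = 1, the autocovariance is
  gamma(k) = sigma^2 * sum_{i=0..q-k} theta_i * theta_{i+k},
and rho(k) = gamma(k) / gamma(0). Sigma^2 cancels.
  numerator   = (1)*(0.793) + (0.793)*(0.394) = 1.105442.
  denominator = (1)^2 + (0.793)^2 + (0.394)^2 = 1.784085.
  rho(1) = 1.105442 / 1.784085 = 0.6196.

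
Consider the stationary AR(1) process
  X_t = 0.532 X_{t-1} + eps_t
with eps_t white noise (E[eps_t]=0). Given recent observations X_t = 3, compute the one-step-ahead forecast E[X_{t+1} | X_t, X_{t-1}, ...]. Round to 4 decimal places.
E[X_{t+1} \mid \mathcal F_t] = 1.5960

For an AR(p) model X_t = c + sum_i phi_i X_{t-i} + eps_t, the
one-step-ahead conditional mean is
  E[X_{t+1} | X_t, ...] = c + sum_i phi_i X_{t+1-i}.
Substitute known values:
  E[X_{t+1} | ...] = (0.532) * (3)
                   = 1.5960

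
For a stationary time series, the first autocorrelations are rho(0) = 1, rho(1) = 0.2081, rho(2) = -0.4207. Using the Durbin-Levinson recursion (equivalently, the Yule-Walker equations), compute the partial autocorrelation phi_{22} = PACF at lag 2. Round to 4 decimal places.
\phi_{22} = -0.4850

The PACF at lag k is phi_{kk}, the last component of the solution
to the Yule-Walker system G_k phi = r_k where
  (G_k)_{ij} = rho(|i - j|), (r_k)_i = rho(i), i,j = 1..k.
Equivalently, Durbin-Levinson gives phi_{kk} iteratively:
  phi_{11} = rho(1)
  phi_{kk} = [rho(k) - sum_{j=1..k-1} phi_{k-1,j} rho(k-j)]
            / [1 - sum_{j=1..k-1} phi_{k-1,j} rho(j)],
  phi_{k,j} = phi_{k-1,j} - phi_{kk} phi_{k-1,k-j},  j = 1..k-1.
Step k = 1:
  phi_11 = rho(1) = 0.2081.
Step k = 2:
  phi_22 = [rho(2) - phi_11 rho(1)] / [1 - phi_11 rho(1)] = [-0.4207 - (0.2081)(0.2081)] / [1 - (0.2081)(0.2081)]
         = -0.46400561 / 0.95669439 = -0.485.
Therefore phi_{22} = -0.4850.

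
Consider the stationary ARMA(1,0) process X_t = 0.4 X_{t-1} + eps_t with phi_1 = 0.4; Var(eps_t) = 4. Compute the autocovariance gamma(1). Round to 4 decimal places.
\gamma(1) = 1.9048

Multiply the model equation by X_{t-k} and take expectations. With theta_0 = psi_0 = 1 and psi_j the MA(infinity) weights, this gives
  gamma(k) - sum_i phi_i gamma(k-i) = c_k,
  c_k = sigma^2 * sum_{j=k..q} theta_j psi_{j-k}   (c_k = 0 for k > q),
using gamma(-m) = gamma(m).
Pure AR (q = 0): c_0 = sigma^2 = 4, c_k = 0 for k >= 1.
Equations for k = 0 and k = 1 (AR order 1):
  gamma(0) = phi_1 gamma(1) + c_0
  gamma(1) = phi_1 gamma(0) + c_1
Substituting the second into the first: gamma(0) (1 - phi_1^2) = c_0 + phi_1 c_1, so
  gamma(0) = c_0 / (1 - phi_1^2) = 4 / (1 - (0.4)^2) = 4 / 0.84 = 4.761905.
  gamma(1) = phi_1 gamma(0) = (0.4)(4.761905) = 1.904762.
Therefore gamma(1) = 1.9048 (to 4 decimal places).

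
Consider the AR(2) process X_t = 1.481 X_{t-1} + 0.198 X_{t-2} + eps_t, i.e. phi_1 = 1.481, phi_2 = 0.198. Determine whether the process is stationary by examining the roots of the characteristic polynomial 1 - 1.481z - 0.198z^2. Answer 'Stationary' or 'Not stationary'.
\text{Not stationary}

The AR(p) characteristic polynomial is P(z) = 1 - 1.481z - 0.198z^2.
Stationarity requires all roots to lie outside the unit circle, i.e. |z| > 1 for every root.
Set 1 + (-1.481) z + (-0.198) z^2 = 0, i.e. a z^2 + b z + c = 0 with a = -0.198, b = -1.481, c = 1.
Discriminant D = b^2 - 4ac = (-1.481)^2 - 4*(-0.198)*1 = 2.193361 - (-0.792) = 2.985361.
D >= 0, so the roots are real: z = (-b +/- sqrt(D)) / (2a) = (1.481 +/- 1.72782) / (-0.396).
  z_1 = (1.481 + 1.72782) / (-0.396) = -8.1031,   |z_1| = 8.1031.
  z_2 = (1.481 - 1.72782) / (-0.396) = 0.6233,   |z_2| = 0.6233.
Moduli of all roots: 8.1031, 0.6233.
All moduli strictly greater than 1? No.
Verdict: Not stationary.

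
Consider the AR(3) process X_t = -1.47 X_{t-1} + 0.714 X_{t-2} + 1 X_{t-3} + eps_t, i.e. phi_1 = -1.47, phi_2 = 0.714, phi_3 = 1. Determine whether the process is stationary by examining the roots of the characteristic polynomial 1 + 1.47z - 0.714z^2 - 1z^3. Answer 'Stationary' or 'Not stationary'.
\text{Not stationary}

The AR(p) characteristic polynomial is P(z) = 1 + 1.47z - 0.714z^2 - 1z^3.
Stationarity requires all roots to lie outside the unit circle, i.e. |z| > 1 for every root.
Degree 3: look for a simple real root z0 first, then factor out (1 - z/z0) and solve the remaining quadratic.
Testing z0 = -1.25: P(-1.25) = 1 + (1.47)(-1.25) + (-0.714)(-1.25)^2 + (-1)(-1.25)^3
  = 1 + (-1.8375) + (-1.115625) + (1.953125) = 0.  So z_0 = -1.25 is a root, |z_0| = 1.25.
Divide out the factor (1 + 0.8 z) = (1 - z/z0) (since 1/z0 = -0.8):
  P(z) = (1 + 0.8 z)(1 + (0.67) z + (-1.25) z^2)
  [check: z-coef 0.67 - (-0.8) = 1.47; z^2-coef -1.25 - (-0.8)(0.67) = -0.714; z^3-coef -(-0.8)(-1.25) = -1.]
Remaining roots from the quadratic factor 1 + (0.67) z + (-1.25) z^2:
  Set 1 + (0.67) z + (-1.25) z^2 = 0, i.e. a z^2 + b z + c = 0 with a = -1.25, b = 0.67, c = 1.
  Discriminant D = b^2 - 4ac = (0.67)^2 - 4*(-1.25)*1 = 0.4489 - (-5) = 5.4489.
  D >= 0, so the roots are real: z = (-b +/- sqrt(D)) / (2a) = (-0.67 +/- 2.334288) / (-2.5).
    z_1 = (-0.67 + 2.334288) / (-2.5) = -0.6657,   |z_1| = 0.6657.
    z_2 = (-0.67 - 2.334288) / (-2.5) = 1.2017,   |z_2| = 1.2017.
Moduli of all roots: 1.2500, 0.6657, 1.2017.
All moduli strictly greater than 1? No.
Verdict: Not stationary.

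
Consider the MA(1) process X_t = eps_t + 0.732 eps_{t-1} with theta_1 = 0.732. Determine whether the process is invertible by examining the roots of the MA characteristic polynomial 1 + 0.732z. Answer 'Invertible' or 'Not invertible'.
\text{Invertible}

The MA(q) characteristic polynomial is P(z) = 1 + 0.732z.
Invertibility requires all roots to lie outside the unit circle, i.e. |z| > 1 for every root.
This is linear in z: 1 + (0.732) z = 0  =>  z = -1/(0.732) = -1.36612,  |z| = 1.36612.
Moduli of all roots: 1.3661.
All moduli strictly greater than 1? Yes.
Verdict: Invertible.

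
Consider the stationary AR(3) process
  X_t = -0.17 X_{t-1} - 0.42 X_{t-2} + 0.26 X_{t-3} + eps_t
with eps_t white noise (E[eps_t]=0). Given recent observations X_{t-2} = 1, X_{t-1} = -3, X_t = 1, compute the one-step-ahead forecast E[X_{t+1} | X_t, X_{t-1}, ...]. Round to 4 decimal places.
E[X_{t+1} \mid \mathcal F_t] = 1.3500

For an AR(p) model X_t = c + sum_i phi_i X_{t-i} + eps_t, the
one-step-ahead conditional mean is
  E[X_{t+1} | X_t, ...] = c + sum_i phi_i X_{t+1-i}.
Substitute known values:
  E[X_{t+1} | ...] = (-0.17) * (1) + (-0.42) * (-3) + (0.26) * (1)
                   = 1.3500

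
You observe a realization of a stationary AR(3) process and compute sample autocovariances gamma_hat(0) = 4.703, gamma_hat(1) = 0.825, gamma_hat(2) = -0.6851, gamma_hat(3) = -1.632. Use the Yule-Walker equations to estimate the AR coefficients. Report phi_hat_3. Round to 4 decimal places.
\hat\phi_{3} = -0.3040

The Yule-Walker equations for an AR(p) process read, in matrix form,
  Gamma_p phi = r_p,   with   (Gamma_p)_{ij} = gamma(|i - j|),
                       (r_p)_i = gamma(i),   i,j = 1..p.
Substitute the sample gammas (Toeplitz matrix and right-hand side of size 3):
  Gamma_p = [[4.703, 0.825, -0.6851], [0.825, 4.703, 0.825], [-0.6851, 0.825, 4.703]]
  r_p     = [0.825, -0.6851, -1.632]
Written out (R1..R3):
  (R1) 4.703 phi_1 + 0.825 phi_2 - 0.6851 phi_3 = 0.825
  (R2) 0.825 phi_1 + 4.703 phi_2 + 0.825 phi_3 = -0.6851
  (R3) -0.6851 phi_1 + 0.825 phi_2 + 4.703 phi_3 = -1.632
Gaussian elimination:
  R2 <- R2 - (0.825/4.703) R1 = R2 - (0.17542) R1:  4.558279 phi_2 + 0.94518 phi_3 = -0.829821
  R3 <- R3 - (-0.6851/4.703) R1 = R3 - (-0.145673) R1:  0.94518 phi_2 + 4.603199 phi_3 = -1.51182
  R3 <- R3 - (0.94518/4.558279) R2 = R3 - (0.207355) R2:  4.407212 phi_3 = -1.339752
Back-substitution:
  phi_hat_3 = -1.339752 / 4.407212 = -0.303991
  phi_hat_2 = (-0.829821 - (0.94518)(-0.303991)) / 4.558279 = -0.119013
  phi_hat_1 = (0.825 - (0.825)(-0.119013) - (-0.6851)(-0.303991)) / 4.703 = 0.152014
So phi_hat = [0.1520, -0.1190, -0.3040].
Therefore phi_hat_3 = -0.3040.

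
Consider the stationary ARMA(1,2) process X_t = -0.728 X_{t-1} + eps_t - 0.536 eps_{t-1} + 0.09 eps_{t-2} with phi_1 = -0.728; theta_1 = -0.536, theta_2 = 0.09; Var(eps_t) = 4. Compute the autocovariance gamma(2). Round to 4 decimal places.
\gamma(2) = 12.3618

Multiply the model equation by X_{t-k} and take expectations. With theta_0 = psi_0 = 1 and psi_j the MA(infinity) weights, this gives
  gamma(k) - sum_i phi_i gamma(k-i) = c_k,
  c_k = sigma^2 * sum_{j=k..q} theta_j psi_{j-k}   (c_k = 0 for k > q),
using gamma(-m) = gamma(m).
psi-weights needed (psi_j = theta_j + sum_i phi_i psi_{j-i}):
  psi_1 = theta_1 + phi_1 = -0.536 + (-0.728) = -1.264
  psi_2 = theta_2 + phi_1 psi_1 = 0.09 + (-0.728)(-1.264) = 1.010192
Right-hand sides:
  c_0 = sigma^2 (1 + theta_1 psi_1 + theta_2 psi_2) = 4 * (1 + (-0.536)(-1.264) + (0.09)(1.010192)) = 4 * 1.768421 = 7.073685
  c_1 = sigma^2 (theta_1 + theta_2 psi_1) = 4 * (-0.536 + (0.09)(-1.264)) = -2.59904
  c_2 = sigma^2 theta_2 = 4 * (0.09) = 0.36
Equations for k = 0 and k = 1 (AR order 1):
  gamma(0) = phi_1 gamma(1) + c_0
  gamma(1) = phi_1 gamma(0) + c_1
Substituting the second into the first: gamma(0) (1 - phi_1^2) = c_0 + phi_1 c_1, so
  gamma(0) = (c_0 + phi_1 c_1) / (1 - phi_1^2) = (7.073685 + (-0.728)(-2.59904)) / (1 - (-0.728)^2) = 8.965786 / 0.470016 = 19.075492.
  gamma(1) = phi_1 gamma(0) + c_1 = (-0.728)(19.075492) + (-2.59904) = -16.485998.
For k = 2: gamma(2) = phi_1 gamma(1) + c_2
  = (-0.728)(-16.485998) + (0.36) = 12.361806.
Therefore gamma(2) = 12.3618 (to 4 decimal places).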